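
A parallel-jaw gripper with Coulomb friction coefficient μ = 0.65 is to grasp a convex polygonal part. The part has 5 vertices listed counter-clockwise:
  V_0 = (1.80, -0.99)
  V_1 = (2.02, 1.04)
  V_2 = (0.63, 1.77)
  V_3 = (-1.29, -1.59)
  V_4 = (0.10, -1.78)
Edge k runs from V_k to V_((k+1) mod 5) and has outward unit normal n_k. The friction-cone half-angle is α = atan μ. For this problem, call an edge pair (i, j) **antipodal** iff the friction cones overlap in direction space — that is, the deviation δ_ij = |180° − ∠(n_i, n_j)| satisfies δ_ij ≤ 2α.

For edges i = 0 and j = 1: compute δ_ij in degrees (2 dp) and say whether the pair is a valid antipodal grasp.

α = atan 0.65 = 33.02°;  2α = 66.05°
edge 0: e_0 = (+0.22, +2.03);  n_0 = (+0.9942, -0.1077)
edge 1: e_1 = (-1.39, +0.73);  n_1 = (+0.4650, +0.8853)
∠(n_0, n_1) = 68.48°
δ = |180° − 68.48°| = 111.52°
111.52° > 2α = 66.05°  →  invalid

δ = 111.52°, invalid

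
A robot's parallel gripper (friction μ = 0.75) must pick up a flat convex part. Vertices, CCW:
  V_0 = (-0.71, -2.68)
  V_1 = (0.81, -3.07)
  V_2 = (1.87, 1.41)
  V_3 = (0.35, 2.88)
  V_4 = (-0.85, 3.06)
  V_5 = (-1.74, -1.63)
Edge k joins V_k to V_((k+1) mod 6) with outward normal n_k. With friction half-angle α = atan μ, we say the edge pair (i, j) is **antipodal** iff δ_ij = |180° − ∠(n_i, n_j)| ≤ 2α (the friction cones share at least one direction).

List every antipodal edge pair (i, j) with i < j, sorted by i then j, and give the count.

α = atan 0.75 = 36.87°;  2α = 73.74°
n_0 = (-0.2485, -0.9686)
n_1 = (+0.9731, -0.2302)
n_2 = (+0.6952, +0.7188)
n_3 = (+0.1483, +0.9889)
n_4 = (-0.9825, +0.1864)
n_5 = (-0.7139, -0.7003)
  (0,1): δ = 88.92°  ·
  (0,2): δ = 29.65°  ✓
  (0,3): δ = 5.86°  ✓
  (0,4): δ = 93.65°  ·
  (0,5): δ = 148.84°  ·
  (1,2): δ = 120.73°  ·
  (1,3): δ = 85.22°  ·
  (1,4): δ = 2.57°  ✓
  (1,5): δ = 57.76°  ✓
  (2,3): δ = 144.49°  ·
  (2,4): δ = 56.70°  ✓
  (2,5): δ = 1.51°  ✓
  (3,4): δ = 92.21°  ·
  (3,5): δ = 37.02°  ✓
  (4,5): δ = 124.81°  ·
antipodal pairs: 7

count = 7; pairs: (0,2), (0,3), (1,4), (1,5), (2,4), (2,5), (3,5)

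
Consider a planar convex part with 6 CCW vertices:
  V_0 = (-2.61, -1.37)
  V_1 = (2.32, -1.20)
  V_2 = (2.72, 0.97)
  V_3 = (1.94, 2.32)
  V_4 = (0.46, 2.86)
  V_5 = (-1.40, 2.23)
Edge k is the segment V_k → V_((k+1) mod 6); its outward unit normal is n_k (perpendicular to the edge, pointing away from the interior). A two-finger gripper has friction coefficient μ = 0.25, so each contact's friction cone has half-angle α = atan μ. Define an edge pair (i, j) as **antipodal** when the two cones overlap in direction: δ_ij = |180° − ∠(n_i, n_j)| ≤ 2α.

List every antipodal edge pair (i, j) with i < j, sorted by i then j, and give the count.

count = 3; pairs: (0,3), (0,4), (1,5)

α = atan 0.25 = 14.04°;  2α = 28.07°
n_0 = (+0.0345, -0.9994)
n_1 = (+0.9834, -0.1813)
n_2 = (+0.8659, +0.5003)
n_3 = (+0.3428, +0.9394)
n_4 = (-0.3208, +0.9471)
n_5 = (-0.9479, +0.3186)
  (0,1): δ = 102.42°  ·
  (0,2): δ = 61.96°  ·
  (0,3): δ = 22.02°  ✓
  (0,4): δ = 16.74°  ✓
  (0,5): δ = 69.45°  ·
  (1,2): δ = 139.54°  ·
  (1,3): δ = 99.60°  ·
  (1,4): δ = 60.84°  ·
  (1,5): δ = 8.13°  ✓
  (2,3): δ = 140.06°  ·
  (2,4): δ = 101.31°  ·
  (2,5): δ = 48.60°  ·
  (3,4): δ = 141.24°  ·
  (3,5): δ = 88.53°  ·
  (4,5): δ = 127.29°  ·
antipodal pairs: 3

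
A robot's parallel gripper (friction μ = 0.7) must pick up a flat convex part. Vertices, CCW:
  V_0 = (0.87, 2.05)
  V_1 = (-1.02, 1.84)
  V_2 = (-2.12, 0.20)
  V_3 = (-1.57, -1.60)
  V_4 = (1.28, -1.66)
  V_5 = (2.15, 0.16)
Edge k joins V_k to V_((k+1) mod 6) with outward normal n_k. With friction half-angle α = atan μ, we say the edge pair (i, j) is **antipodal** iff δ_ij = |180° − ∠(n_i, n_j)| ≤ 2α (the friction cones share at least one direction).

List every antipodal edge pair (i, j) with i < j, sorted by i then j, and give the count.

count = 8; pairs: (0,3), (0,4), (1,3), (1,4), (1,5), (2,4), (2,5), (3,5)

α = atan 0.7 = 34.99°;  2α = 69.98°
n_0 = (-0.1104, +0.9939)
n_1 = (-0.8305, +0.5570)
n_2 = (-0.9564, -0.2922)
n_3 = (-0.0210, -0.9998)
n_4 = (+0.9022, -0.4313)
n_5 = (+0.8280, +0.5608)
  (0,1): δ = 130.19°  ·
  (0,2): δ = 79.35°  ·
  (0,3): δ = 7.55°  ✓
  (0,4): δ = 58.11°  ✓
  (0,5): δ = 117.77°  ·
  (1,2): δ = 129.16°  ·
  (1,3): δ = 57.36°  ✓
  (1,4): δ = 8.30°  ✓
  (1,5): δ = 67.96°  ✓
  (2,3): δ = 108.20°  ·
  (2,4): δ = 42.54°  ✓
  (2,5): δ = 17.12°  ✓
  (3,4): δ = 114.34°  ·
  (3,5): δ = 54.69°  ✓
  (4,5): δ = 120.34°  ·
antipodal pairs: 8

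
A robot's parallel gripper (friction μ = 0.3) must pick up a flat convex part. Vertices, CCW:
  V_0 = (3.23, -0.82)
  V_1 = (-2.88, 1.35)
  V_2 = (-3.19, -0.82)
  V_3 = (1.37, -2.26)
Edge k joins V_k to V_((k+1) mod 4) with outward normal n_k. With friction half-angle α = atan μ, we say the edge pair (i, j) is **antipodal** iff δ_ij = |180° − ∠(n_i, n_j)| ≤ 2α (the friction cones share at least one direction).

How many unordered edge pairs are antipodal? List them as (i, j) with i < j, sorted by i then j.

count = 1; pairs: (0,2)

α = atan 0.3 = 16.70°;  2α = 33.40°
n_0 = (+0.3347, +0.9423)
n_1 = (-0.9899, +0.1414)
n_2 = (-0.3011, -0.9536)
n_3 = (+0.6122, -0.7907)
  (0,1): δ = 78.58°  ·
  (0,2): δ = 2.03°  ✓
  (0,3): δ = 57.30°  ·
  (1,2): δ = 99.40°  ·
  (1,3): δ = 44.12°  ·
  (2,3): δ = 124.73°  ·
antipodal pairs: 1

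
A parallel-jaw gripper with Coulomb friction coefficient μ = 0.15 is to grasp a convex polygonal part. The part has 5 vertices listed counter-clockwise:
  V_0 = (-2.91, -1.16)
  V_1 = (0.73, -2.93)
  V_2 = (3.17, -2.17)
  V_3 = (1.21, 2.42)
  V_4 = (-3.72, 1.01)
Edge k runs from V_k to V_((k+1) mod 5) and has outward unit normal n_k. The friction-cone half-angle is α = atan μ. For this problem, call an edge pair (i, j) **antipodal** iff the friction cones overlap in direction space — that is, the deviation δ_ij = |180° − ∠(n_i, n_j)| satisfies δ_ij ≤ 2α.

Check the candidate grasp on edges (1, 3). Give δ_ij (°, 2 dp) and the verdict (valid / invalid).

α = atan 0.15 = 8.53°;  2α = 17.06°
edge 1: e_1 = (+2.44, +0.76);  n_1 = (+0.2974, -0.9548)
edge 3: e_3 = (-4.93, -1.41);  n_3 = (-0.2750, +0.9615)
∠(n_1, n_3) = 178.66°
δ = |180° − 178.66°| = 1.34°
1.34° ≤ 2α = 17.06°  →  valid

δ = 1.34°, valid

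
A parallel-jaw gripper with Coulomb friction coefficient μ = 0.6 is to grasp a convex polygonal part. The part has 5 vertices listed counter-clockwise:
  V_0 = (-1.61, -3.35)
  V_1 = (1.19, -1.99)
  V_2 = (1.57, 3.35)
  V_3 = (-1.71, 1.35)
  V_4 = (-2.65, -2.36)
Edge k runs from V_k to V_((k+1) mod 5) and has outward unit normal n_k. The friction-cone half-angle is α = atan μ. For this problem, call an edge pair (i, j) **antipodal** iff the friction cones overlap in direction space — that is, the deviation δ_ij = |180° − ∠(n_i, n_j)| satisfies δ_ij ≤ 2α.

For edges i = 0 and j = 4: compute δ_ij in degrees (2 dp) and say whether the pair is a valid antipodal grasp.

α = atan 0.6 = 30.96°;  2α = 61.93°
edge 0: e_0 = (+2.80, +1.36);  n_0 = (+0.4369, -0.8995)
edge 4: e_4 = (+1.04, -0.99);  n_4 = (-0.6895, -0.7243)
∠(n_0, n_4) = 69.50°
δ = |180° − 69.50°| = 110.50°
110.50° > 2α = 61.93°  →  invalid

δ = 110.50°, invalid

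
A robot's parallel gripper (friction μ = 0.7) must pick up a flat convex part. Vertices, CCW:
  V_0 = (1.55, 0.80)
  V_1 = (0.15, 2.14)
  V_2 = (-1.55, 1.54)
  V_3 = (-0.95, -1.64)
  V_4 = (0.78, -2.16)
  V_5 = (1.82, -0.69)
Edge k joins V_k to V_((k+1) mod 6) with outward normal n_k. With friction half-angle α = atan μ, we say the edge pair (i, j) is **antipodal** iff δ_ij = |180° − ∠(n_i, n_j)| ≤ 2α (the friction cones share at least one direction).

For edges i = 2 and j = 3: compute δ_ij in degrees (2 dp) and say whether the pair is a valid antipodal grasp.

δ = 117.41°, invalid

α = atan 0.7 = 34.99°;  2α = 69.98°
edge 2: e_2 = (+0.60, -3.18);  n_2 = (-0.9827, -0.1854)
edge 3: e_3 = (+1.73, -0.52);  n_3 = (-0.2879, -0.9577)
∠(n_2, n_3) = 62.59°
δ = |180° − 62.59°| = 117.41°
117.41° > 2α = 69.98°  →  invalid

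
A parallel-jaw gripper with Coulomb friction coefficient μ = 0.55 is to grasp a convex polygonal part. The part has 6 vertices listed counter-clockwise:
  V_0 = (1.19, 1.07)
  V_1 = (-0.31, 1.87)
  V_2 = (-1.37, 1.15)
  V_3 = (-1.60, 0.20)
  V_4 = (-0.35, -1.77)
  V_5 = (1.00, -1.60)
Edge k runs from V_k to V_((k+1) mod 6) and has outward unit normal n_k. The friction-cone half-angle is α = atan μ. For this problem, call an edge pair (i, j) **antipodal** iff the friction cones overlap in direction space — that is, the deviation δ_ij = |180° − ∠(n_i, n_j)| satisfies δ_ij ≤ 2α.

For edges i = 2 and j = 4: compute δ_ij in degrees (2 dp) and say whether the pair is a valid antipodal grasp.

α = atan 0.55 = 28.81°;  2α = 57.62°
edge 2: e_2 = (-0.23, -0.95);  n_2 = (-0.9719, +0.2353)
edge 4: e_4 = (+1.35, +0.17);  n_4 = (+0.1249, -0.9922)
∠(n_2, n_4) = 110.79°
δ = |180° − 110.79°| = 69.21°
69.21° > 2α = 57.62°  →  invalid

δ = 69.21°, invalid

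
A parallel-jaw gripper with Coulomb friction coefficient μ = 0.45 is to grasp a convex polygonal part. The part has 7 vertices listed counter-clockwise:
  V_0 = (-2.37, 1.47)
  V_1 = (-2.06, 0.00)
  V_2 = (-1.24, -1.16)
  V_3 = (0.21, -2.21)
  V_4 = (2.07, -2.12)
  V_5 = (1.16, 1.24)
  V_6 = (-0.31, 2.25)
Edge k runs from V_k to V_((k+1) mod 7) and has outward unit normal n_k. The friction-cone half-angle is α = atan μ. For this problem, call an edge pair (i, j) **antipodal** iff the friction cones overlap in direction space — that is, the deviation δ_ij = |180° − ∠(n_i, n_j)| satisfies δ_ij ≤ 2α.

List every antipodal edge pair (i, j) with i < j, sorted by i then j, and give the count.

count = 8; pairs: (0,4), (0,5), (1,4), (1,5), (2,4), (2,5), (3,5), (3,6)

α = atan 0.45 = 24.23°;  2α = 48.46°
n_0 = (-0.9785, -0.2063)
n_1 = (-0.8166, -0.5772)
n_2 = (-0.5865, -0.8099)
n_3 = (+0.0483, -0.9988)
n_4 = (+0.9652, +0.2614)
n_5 = (+0.5663, +0.8242)
n_6 = (-0.3541, +0.9352)
  (0,1): δ = 156.65°  ·
  (0,2): δ = 137.82°  ·
  (0,3): δ = 99.14°  ·
  (0,4): δ = 3.25°  ✓
  (0,5): δ = 43.60°  ✓
  (0,6): δ = 98.83°  ·
  (1,2): δ = 161.17°  ·
  (1,3): δ = 122.49°  ·
  (1,4): δ = 20.10°  ✓
  (1,5): δ = 20.25°  ✓
  (1,6): δ = 75.48°  ·
  (2,3): δ = 141.32°  ·
  (2,4): δ = 38.94°  ✓
  (2,5): δ = 1.42°  ✓
  (2,6): δ = 56.65°  ·
  (3,4): δ = 77.62°  ·
  (3,5): δ = 37.26°  ✓
  (3,6): δ = 17.97°  ✓
  (4,5): δ = 139.65°  ·
  (4,6): δ = 84.42°  ·
  (5,6): δ = 124.77°  ·
antipodal pairs: 8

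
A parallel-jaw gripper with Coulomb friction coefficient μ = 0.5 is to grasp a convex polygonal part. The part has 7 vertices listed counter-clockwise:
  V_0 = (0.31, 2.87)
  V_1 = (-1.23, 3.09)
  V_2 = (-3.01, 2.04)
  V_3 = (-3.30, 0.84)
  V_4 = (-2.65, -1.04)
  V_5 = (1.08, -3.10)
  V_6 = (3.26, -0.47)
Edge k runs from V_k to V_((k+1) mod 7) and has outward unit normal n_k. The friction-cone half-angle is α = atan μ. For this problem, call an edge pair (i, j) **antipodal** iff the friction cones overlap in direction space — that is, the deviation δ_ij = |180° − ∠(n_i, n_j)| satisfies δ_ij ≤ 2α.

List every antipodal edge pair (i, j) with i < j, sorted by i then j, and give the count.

count = 5; pairs: (0,4), (1,5), (2,5), (3,6), (4,6)

α = atan 0.5 = 26.57°;  2α = 53.13°
n_0 = (+0.1414, +0.9899)
n_1 = (-0.5081, +0.8613)
n_2 = (-0.9720, +0.2349)
n_3 = (-0.9451, -0.3268)
n_4 = (-0.4834, -0.8754)
n_5 = (+0.7699, -0.6382)
n_6 = (+0.7495, +0.6620)
  (0,1): δ = 141.33°  ·
  (0,2): δ = 95.46°  ·
  (0,3): δ = 62.80°  ·
  (0,4): δ = 20.78°  ✓
  (0,5): δ = 58.47°  ·
  (0,6): δ = 139.58°  ·
  (1,2): δ = 134.12°  ·
  (1,3): δ = 101.46°  ·
  (1,4): δ = 59.45°  ·
  (1,5): δ = 19.81°  ✓
  (1,6): δ = 100.92°  ·
  (2,3): δ = 147.34°  ·
  (2,4): δ = 105.32°  ·
  (2,5): δ = 26.07°  ✓
  (2,6): δ = 55.04°  ·
  (3,4): δ = 137.98°  ·
  (3,5): δ = 58.73°  ·
  (3,6): δ = 22.38°  ✓
  (4,5): δ = 100.74°  ·
  (4,6): δ = 19.64°  ✓
  (5,6): δ = 98.89°  ·
antipodal pairs: 5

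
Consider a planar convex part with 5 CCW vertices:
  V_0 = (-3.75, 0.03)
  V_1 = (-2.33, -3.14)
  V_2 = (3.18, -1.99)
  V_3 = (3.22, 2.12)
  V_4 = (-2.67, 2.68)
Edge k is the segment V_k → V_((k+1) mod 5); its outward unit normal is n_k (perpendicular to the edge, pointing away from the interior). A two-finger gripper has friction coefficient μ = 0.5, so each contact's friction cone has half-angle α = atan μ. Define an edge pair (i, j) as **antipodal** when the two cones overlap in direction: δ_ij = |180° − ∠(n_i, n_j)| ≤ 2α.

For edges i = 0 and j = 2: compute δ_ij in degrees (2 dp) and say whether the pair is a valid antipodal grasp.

α = atan 0.5 = 26.57°;  2α = 53.13°
edge 0: e_0 = (+1.42, -3.17);  n_0 = (-0.9126, -0.4088)
edge 2: e_2 = (+0.04, +4.11);  n_2 = (+1.0000, -0.0097)
∠(n_0, n_2) = 155.31°
δ = |180° − 155.31°| = 24.69°
24.69° ≤ 2α = 53.13°  →  valid

δ = 24.69°, valid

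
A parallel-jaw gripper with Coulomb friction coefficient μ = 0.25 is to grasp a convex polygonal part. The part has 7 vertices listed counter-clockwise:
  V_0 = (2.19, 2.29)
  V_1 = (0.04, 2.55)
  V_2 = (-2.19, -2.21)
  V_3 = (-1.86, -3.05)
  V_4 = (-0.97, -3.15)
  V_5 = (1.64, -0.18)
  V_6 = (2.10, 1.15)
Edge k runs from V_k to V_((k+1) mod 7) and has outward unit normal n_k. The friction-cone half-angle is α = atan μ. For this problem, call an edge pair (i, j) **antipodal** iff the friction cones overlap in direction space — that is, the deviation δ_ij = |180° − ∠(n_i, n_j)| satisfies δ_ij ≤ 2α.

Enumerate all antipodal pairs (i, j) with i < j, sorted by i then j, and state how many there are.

count = 5; pairs: (0,3), (1,4), (1,5), (1,6), (2,6)

α = atan 0.25 = 14.04°;  2α = 28.07°
n_0 = (+0.1201, +0.9928)
n_1 = (-0.9056, +0.4242)
n_2 = (-0.9308, -0.3657)
n_3 = (-0.1117, -0.9937)
n_4 = (+0.7512, -0.6601)
n_5 = (+0.9451, -0.3269)
n_6 = (+0.9969, -0.0787)
  (0,1): δ = 108.21°  ·
  (0,2): δ = 61.66°  ·
  (0,3): δ = 0.48°  ✓
  (0,4): δ = 55.59°  ·
  (0,5): δ = 77.82°  ·
  (0,6): δ = 92.38°  ·
  (1,2): δ = 133.45°  ·
  (1,3): δ = 71.31°  ·
  (1,4): δ = 16.21°  ✓
  (1,5): δ = 6.02°  ✓
  (1,6): δ = 20.59°  ✓
  (2,3): δ = 117.86°  ·
  (2,4): δ = 62.76°  ·
  (2,5): δ = 40.53°  ·
  (2,6): δ = 25.96°  ✓
  (3,4): δ = 124.90°  ·
  (3,5): δ = 102.67°  ·
  (3,6): δ = 88.10°  ·
  (4,5): δ = 157.77°  ·
  (4,6): δ = 143.21°  ·
  (5,6): δ = 165.44°  ·
antipodal pairs: 5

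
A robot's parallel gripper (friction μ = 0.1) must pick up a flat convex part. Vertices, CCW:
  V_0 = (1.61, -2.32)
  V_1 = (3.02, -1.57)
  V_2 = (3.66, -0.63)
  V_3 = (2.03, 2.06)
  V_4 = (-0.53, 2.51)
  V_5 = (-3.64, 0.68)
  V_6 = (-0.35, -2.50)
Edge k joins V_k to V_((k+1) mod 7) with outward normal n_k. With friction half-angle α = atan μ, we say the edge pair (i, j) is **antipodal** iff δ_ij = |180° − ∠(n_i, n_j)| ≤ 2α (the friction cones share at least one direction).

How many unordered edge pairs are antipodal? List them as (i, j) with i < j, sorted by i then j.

count = 1; pairs: (0,4)

α = atan 0.1 = 5.71°;  2α = 11.42°
n_0 = (+0.4696, -0.8829)
n_1 = (+0.8266, -0.5628)
n_2 = (+0.8552, +0.5182)
n_3 = (+0.1731, +0.9849)
n_4 = (-0.5071, +0.8619)
n_5 = (-0.6950, -0.7190)
n_6 = (+0.0915, -0.9958)
  (0,1): δ = 152.26°  ·
  (0,2): δ = 86.80°  ·
  (0,3): δ = 37.98°  ·
  (0,4): δ = 2.46°  ✓
  (0,5): δ = 107.96°  ·
  (0,6): δ = 157.24°  ·
  (1,2): δ = 114.54°  ·
  (1,3): δ = 65.72°  ·
  (1,4): δ = 25.28°  ·
  (1,5): δ = 80.22°  ·
  (1,6): δ = 129.50°  ·
  (2,3): δ = 131.18°  ·
  (2,4): δ = 90.74°  ·
  (2,5): δ = 14.76°  ·
  (2,6): δ = 64.03°  ·
  (3,4): δ = 139.56°  ·
  (3,5): δ = 34.06°  ·
  (3,6): δ = 15.22°  ·
  (4,5): δ = 74.50°  ·
  (4,6): δ = 25.23°  ·
  (5,6): δ = 130.73°  ·
antipodal pairs: 1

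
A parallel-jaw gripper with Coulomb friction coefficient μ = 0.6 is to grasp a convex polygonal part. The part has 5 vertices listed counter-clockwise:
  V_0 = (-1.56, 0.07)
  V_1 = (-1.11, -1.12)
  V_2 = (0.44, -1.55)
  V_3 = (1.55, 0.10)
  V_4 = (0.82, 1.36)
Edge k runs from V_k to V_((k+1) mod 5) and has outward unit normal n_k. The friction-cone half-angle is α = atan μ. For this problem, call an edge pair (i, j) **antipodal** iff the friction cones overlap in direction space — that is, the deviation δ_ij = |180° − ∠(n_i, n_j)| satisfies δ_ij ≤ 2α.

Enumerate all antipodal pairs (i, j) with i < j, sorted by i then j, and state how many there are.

α = atan 0.6 = 30.96°;  2α = 61.93°
n_0 = (-0.9354, -0.3537)
n_1 = (-0.2673, -0.9636)
n_2 = (+0.8297, -0.5582)
n_3 = (+0.8653, +0.5013)
n_4 = (-0.4765, +0.8792)
  (0,1): δ = 126.22°  ·
  (0,2): δ = 54.64°  ✓
  (0,3): δ = 9.37°  ✓
  (0,4): δ = 97.74°  ·
  (1,2): δ = 108.42°  ·
  (1,3): δ = 44.41°  ✓
  (1,4): δ = 43.96°  ✓
  (2,3): δ = 115.98°  ·
  (2,4): δ = 27.61°  ✓
  (3,4): δ = 91.63°  ·
antipodal pairs: 5

count = 5; pairs: (0,2), (0,3), (1,3), (1,4), (2,4)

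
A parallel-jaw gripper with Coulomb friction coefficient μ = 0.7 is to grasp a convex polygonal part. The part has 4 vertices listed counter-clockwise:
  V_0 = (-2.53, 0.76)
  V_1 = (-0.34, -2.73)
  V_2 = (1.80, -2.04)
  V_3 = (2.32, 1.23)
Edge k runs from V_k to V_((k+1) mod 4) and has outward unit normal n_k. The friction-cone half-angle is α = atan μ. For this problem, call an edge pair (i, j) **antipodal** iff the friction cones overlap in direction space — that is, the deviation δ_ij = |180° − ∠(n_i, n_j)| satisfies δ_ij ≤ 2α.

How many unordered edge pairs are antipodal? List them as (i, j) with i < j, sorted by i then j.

α = atan 0.7 = 34.99°;  2α = 69.98°
n_0 = (-0.8470, -0.5315)
n_1 = (+0.3069, -0.9518)
n_2 = (+0.9876, -0.1570)
n_3 = (-0.0965, +0.9953)
  (0,1): δ = 104.24°  ·
  (0,2): δ = 41.14°  ✓
  (0,3): δ = 63.43°  ✓
  (1,2): δ = 116.91°  ·
  (1,3): δ = 12.34°  ✓
  (2,3): δ = 75.43°  ·
antipodal pairs: 3

count = 3; pairs: (0,2), (0,3), (1,3)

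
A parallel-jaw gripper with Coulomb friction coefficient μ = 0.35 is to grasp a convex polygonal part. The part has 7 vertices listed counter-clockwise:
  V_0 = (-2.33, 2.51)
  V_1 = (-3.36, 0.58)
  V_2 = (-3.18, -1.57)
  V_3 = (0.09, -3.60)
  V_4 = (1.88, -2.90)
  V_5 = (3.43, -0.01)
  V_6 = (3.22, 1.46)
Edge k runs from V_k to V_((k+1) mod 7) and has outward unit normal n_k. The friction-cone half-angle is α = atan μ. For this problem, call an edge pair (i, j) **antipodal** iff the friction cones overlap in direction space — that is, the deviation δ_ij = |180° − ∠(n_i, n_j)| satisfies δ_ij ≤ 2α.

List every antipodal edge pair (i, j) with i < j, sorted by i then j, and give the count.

count = 6; pairs: (0,4), (0,5), (1,4), (1,5), (2,6), (3,6)

α = atan 0.35 = 19.29°;  2α = 38.58°
n_0 = (-0.8822, +0.4708)
n_1 = (-0.9965, -0.0834)
n_2 = (-0.5274, -0.8496)
n_3 = (+0.3642, -0.9313)
n_4 = (+0.8813, -0.4726)
n_5 = (+0.9899, +0.1414)
n_6 = (+0.1859, +0.9826)
  (0,1): δ = 147.13°  ·
  (0,2): δ = 93.74°  ·
  (0,3): δ = 40.55°  ·
  (0,4): δ = 0.12°  ✓
  (0,5): δ = 36.22°  ✓
  (0,6): δ = 107.37°  ·
  (1,2): δ = 126.62°  ·
  (1,3): δ = 73.43°  ·
  (1,4): δ = 32.99°  ✓
  (1,5): δ = 3.34°  ✓
  (1,6): δ = 74.50°  ·
  (2,3): δ = 126.81°  ·
  (2,4): δ = 86.37°  ·
  (2,5): δ = 50.04°  ·
  (2,6): δ = 21.12°  ✓
  (3,4): δ = 139.56°  ·
  (3,5): δ = 103.23°  ·
  (3,6): δ = 32.07°  ✓
  (4,5): δ = 143.66°  ·
  (4,6): δ = 72.51°  ·
  (5,6): δ = 108.84°  ·
antipodal pairs: 6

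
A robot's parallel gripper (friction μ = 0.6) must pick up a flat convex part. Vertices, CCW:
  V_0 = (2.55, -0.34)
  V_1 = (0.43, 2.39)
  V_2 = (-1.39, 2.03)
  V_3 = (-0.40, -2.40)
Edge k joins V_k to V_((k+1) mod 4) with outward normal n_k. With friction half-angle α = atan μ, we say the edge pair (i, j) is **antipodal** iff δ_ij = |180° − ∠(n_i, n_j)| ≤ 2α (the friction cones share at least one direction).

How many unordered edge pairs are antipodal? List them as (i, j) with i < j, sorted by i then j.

count = 2; pairs: (0,2), (1,3)

α = atan 0.6 = 30.96°;  2α = 61.93°
n_0 = (+0.7898, +0.6133)
n_1 = (-0.1940, +0.9810)
n_2 = (-0.9759, -0.2181)
n_3 = (+0.5725, -0.8199)
  (0,1): δ = 116.64°  ·
  (0,2): δ = 25.23°  ✓
  (0,3): δ = 87.10°  ·
  (1,2): δ = 88.59°  ·
  (1,3): δ = 23.74°  ✓
  (2,3): δ = 67.67°  ·
antipodal pairs: 2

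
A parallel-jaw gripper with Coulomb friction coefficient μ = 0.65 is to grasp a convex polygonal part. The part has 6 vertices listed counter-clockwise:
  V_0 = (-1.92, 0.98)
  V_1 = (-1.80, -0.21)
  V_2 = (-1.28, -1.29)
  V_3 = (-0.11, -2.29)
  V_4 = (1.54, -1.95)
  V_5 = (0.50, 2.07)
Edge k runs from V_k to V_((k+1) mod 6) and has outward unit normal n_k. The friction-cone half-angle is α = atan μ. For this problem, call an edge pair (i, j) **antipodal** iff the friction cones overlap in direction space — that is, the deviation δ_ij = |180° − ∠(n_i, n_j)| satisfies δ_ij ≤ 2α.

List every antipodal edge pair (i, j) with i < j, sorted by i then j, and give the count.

α = atan 0.65 = 33.02°;  2α = 66.05°
n_0 = (-0.9950, -0.1003)
n_1 = (-0.9010, -0.4338)
n_2 = (-0.6497, -0.7602)
n_3 = (+0.2018, -0.9794)
n_4 = (+0.9681, +0.2505)
n_5 = (-0.4107, +0.9118)
  (0,1): δ = 160.05°  ·
  (0,2): δ = 136.28°  ·
  (0,3): δ = 84.11°  ·
  (0,4): δ = 8.75°  ✓
  (0,5): δ = 108.49°  ·
  (1,2): δ = 156.23°  ·
  (1,3): δ = 104.07°  ·
  (1,4): δ = 11.21°  ✓
  (1,5): δ = 88.54°  ·
  (2,3): δ = 127.84°  ·
  (2,4): δ = 34.97°  ✓
  (2,5): δ = 64.77°  ✓
  (3,4): δ = 87.14°  ·
  (3,5): δ = 12.60°  ✓
  (4,5): δ = 80.26°  ·
antipodal pairs: 5

count = 5; pairs: (0,4), (1,4), (2,4), (2,5), (3,5)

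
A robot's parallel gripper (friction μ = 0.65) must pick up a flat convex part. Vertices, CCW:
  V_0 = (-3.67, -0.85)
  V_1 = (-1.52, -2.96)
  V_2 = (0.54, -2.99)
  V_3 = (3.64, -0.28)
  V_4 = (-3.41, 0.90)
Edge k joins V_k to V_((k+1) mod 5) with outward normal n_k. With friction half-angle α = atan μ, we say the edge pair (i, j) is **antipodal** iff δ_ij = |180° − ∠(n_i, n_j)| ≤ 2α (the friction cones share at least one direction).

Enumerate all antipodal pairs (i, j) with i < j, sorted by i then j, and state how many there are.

count = 4; pairs: (0,3), (1,3), (2,3), (2,4)

α = atan 0.65 = 33.02°;  2α = 66.05°
n_0 = (-0.7004, -0.7137)
n_1 = (-0.0146, -0.9999)
n_2 = (+0.6582, -0.7529)
n_3 = (+0.1651, +0.9863)
n_4 = (-0.9891, +0.1470)
  (0,1): δ = 136.37°  ·
  (0,2): δ = 94.38°  ·
  (0,3): δ = 34.96°  ✓
  (0,4): δ = 126.01°  ·
  (1,2): δ = 138.01°  ·
  (1,3): δ = 8.67°  ✓
  (1,4): δ = 82.38°  ·
  (2,3): δ = 50.66°  ✓
  (2,4): δ = 40.39°  ✓
  (3,4): δ = 88.95°  ·
antipodal pairs: 4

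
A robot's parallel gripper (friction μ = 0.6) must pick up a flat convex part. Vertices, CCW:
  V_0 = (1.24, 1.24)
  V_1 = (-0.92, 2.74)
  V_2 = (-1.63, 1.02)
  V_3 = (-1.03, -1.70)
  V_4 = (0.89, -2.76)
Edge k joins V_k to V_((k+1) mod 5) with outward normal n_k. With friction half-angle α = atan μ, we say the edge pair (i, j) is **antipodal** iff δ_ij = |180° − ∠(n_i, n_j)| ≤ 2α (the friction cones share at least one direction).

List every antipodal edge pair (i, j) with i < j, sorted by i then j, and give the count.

count = 4; pairs: (0,2), (0,3), (1,4), (2,4)

α = atan 0.6 = 30.96°;  2α = 61.93°
n_0 = (+0.5704, +0.8214)
n_1 = (-0.9243, +0.3816)
n_2 = (-0.9765, -0.2154)
n_3 = (-0.4833, -0.8754)
n_4 = (+0.9962, -0.0872)
  (0,1): δ = 77.65°  ·
  (0,2): δ = 42.78°  ✓
  (0,3): δ = 5.88°  ✓
  (0,4): δ = 119.78°  ·
  (1,2): δ = 145.13°  ·
  (1,3): δ = 96.47°  ·
  (1,4): δ = 17.43°  ✓
  (2,3): δ = 131.34°  ·
  (2,4): δ = 17.44°  ✓
  (3,4): δ = 66.10°  ·
antipodal pairs: 4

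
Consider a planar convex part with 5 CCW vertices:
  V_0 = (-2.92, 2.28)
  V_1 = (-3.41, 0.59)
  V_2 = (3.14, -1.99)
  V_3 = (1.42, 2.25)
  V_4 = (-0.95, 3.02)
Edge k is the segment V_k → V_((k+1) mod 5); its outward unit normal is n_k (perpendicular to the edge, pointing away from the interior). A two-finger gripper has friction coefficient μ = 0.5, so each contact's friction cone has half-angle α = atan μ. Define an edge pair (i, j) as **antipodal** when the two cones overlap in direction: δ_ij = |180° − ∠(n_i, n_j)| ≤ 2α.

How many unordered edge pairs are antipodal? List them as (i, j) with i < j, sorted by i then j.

count = 4; pairs: (0,2), (1,2), (1,3), (1,4)

α = atan 0.5 = 26.57°;  2α = 53.13°
n_0 = (-0.9604, +0.2785)
n_1 = (-0.3665, -0.9304)
n_2 = (+0.9267, +0.3759)
n_3 = (+0.3090, +0.9511)
n_4 = (-0.3516, +0.9361)
  (0,1): δ = 95.33°  ·
  (0,2): δ = 38.25°  ✓
  (0,3): δ = 88.17°  ·
  (0,4): δ = 126.76°  ·
  (1,2): δ = 46.42°  ✓
  (1,3): δ = 3.50°  ✓
  (1,4): δ = 42.09°  ✓
  (2,3): δ = 130.08°  ·
  (2,4): δ = 91.49°  ·
  (3,4): δ = 141.41°  ·
antipodal pairs: 4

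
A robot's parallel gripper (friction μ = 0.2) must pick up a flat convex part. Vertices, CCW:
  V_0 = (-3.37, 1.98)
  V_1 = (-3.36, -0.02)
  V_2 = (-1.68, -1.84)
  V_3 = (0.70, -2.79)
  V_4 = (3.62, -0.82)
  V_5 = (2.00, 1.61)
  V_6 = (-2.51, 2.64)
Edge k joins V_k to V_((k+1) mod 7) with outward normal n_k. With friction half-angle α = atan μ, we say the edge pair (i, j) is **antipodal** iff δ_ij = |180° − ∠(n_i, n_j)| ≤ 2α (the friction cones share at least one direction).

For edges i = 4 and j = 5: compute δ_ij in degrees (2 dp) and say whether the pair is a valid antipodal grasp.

α = atan 0.2 = 11.31°;  2α = 22.62°
edge 4: e_4 = (-1.62, +2.43);  n_4 = (+0.8321, +0.5547)
edge 5: e_5 = (-4.51, +1.03);  n_5 = (+0.2226, +0.9749)
∠(n_4, n_5) = 43.45°
δ = |180° − 43.45°| = 136.55°
136.55° > 2α = 22.62°  →  invalid

δ = 136.55°, invalid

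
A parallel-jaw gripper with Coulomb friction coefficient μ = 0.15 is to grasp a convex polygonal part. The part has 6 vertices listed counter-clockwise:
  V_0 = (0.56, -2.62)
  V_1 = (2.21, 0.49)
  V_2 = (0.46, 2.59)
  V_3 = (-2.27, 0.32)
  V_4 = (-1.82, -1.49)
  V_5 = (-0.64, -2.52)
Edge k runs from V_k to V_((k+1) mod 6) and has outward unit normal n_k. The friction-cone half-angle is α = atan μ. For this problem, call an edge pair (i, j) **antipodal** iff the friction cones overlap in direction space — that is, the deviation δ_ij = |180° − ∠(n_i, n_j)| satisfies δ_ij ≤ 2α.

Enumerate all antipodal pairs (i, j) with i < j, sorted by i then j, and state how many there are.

count = 1; pairs: (1,4)

α = atan 0.15 = 8.53°;  2α = 17.06°
n_0 = (+0.8834, -0.4687)
n_1 = (+0.7682, +0.6402)
n_2 = (-0.6394, +0.7689)
n_3 = (-0.9705, -0.2413)
n_4 = (-0.6576, -0.7534)
n_5 = (-0.0830, -0.9965)
  (0,1): δ = 112.25°  ·
  (0,2): δ = 22.31°  ·
  (0,3): δ = 41.91°  ·
  (0,4): δ = 76.83°  ·
  (0,5): δ = 113.18°  ·
  (1,2): δ = 90.06°  ·
  (1,3): δ = 25.84°  ·
  (1,4): δ = 9.08°  ✓
  (1,5): δ = 45.43°  ·
  (2,3): δ = 115.78°  ·
  (2,4): δ = 80.86°  ·
  (2,5): δ = 44.51°  ·
  (3,4): δ = 145.08°  ·
  (3,5): δ = 108.73°  ·
  (4,5): δ = 143.65°  ·
antipodal pairs: 1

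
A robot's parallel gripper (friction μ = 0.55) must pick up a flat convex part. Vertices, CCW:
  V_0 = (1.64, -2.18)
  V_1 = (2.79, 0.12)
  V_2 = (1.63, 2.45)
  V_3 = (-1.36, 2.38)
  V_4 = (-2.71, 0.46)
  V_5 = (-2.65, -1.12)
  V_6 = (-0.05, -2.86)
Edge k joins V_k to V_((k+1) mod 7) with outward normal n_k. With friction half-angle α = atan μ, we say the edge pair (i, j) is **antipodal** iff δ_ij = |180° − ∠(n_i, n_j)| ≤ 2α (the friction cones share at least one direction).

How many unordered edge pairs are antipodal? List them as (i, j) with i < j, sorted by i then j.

count = 7; pairs: (0,3), (0,4), (1,4), (1,5), (2,5), (2,6), (3,6)

α = atan 0.55 = 28.81°;  2α = 57.62°
n_0 = (+0.8944, -0.4472)
n_1 = (+0.8952, +0.4457)
n_2 = (-0.0234, +0.9997)
n_3 = (-0.8180, +0.5752)
n_4 = (-0.9993, -0.0379)
n_5 = (-0.5562, -0.8311)
n_6 = (+0.3733, -0.9277)
  (0,1): δ = 126.97°  ·
  (0,2): δ = 62.09°  ·
  (0,3): δ = 8.55°  ✓
  (0,4): δ = 28.74°  ✓
  (0,5): δ = 82.77°  ·
  (0,6): δ = 138.48°  ·
  (1,2): δ = 115.13°  ·
  (1,3): δ = 61.58°  ·
  (1,4): δ = 24.29°  ✓
  (1,5): δ = 29.74°  ✓
  (1,6): δ = 85.45°  ·
  (2,3): δ = 126.45°  ·
  (2,4): δ = 89.17°  ·
  (2,5): δ = 35.13°  ✓
  (2,6): δ = 20.58°  ✓
  (3,4): δ = 142.71°  ·
  (3,5): δ = 88.68°  ·
  (3,6): δ = 32.97°  ✓
  (4,5): δ = 125.97°  ·
  (4,6): δ = 70.26°  ·
  (5,6): δ = 124.29°  ·
antipodal pairs: 7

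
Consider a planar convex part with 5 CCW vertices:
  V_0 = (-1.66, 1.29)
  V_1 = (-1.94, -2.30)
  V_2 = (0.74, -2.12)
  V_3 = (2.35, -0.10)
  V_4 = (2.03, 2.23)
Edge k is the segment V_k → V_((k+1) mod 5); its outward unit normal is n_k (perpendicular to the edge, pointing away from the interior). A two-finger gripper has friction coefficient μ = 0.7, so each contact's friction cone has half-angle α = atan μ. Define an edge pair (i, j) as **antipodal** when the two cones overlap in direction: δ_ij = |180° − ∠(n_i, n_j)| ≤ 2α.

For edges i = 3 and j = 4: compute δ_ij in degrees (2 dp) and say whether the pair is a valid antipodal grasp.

α = atan 0.7 = 34.99°;  2α = 69.98°
edge 3: e_3 = (-0.32, +2.33);  n_3 = (+0.9907, +0.1361)
edge 4: e_4 = (-3.69, -0.94);  n_4 = (-0.2469, +0.9691)
∠(n_3, n_4) = 96.47°
δ = |180° − 96.47°| = 83.53°
83.53° > 2α = 69.98°  →  invalid

δ = 83.53°, invalid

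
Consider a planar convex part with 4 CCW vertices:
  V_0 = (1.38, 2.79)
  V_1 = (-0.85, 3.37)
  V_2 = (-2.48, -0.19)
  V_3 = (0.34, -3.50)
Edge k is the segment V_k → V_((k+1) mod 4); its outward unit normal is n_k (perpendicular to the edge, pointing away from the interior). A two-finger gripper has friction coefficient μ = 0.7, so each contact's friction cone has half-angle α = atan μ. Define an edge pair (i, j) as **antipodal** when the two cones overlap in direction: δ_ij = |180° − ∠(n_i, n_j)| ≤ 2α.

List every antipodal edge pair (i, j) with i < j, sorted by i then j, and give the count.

count = 3; pairs: (0,2), (1,3), (2,3)

α = atan 0.7 = 34.99°;  2α = 69.98°
n_0 = (+0.2517, +0.9678)
n_1 = (-0.9092, +0.4163)
n_2 = (-0.7612, -0.6485)
n_3 = (+0.9866, -0.1631)
  (0,1): δ = 100.02°  ·
  (0,2): δ = 34.99°  ✓
  (0,3): δ = 95.19°  ·
  (1,2): δ = 114.97°  ·
  (1,3): δ = 15.21°  ✓
  (2,3): δ = 49.82°  ✓
antipodal pairs: 3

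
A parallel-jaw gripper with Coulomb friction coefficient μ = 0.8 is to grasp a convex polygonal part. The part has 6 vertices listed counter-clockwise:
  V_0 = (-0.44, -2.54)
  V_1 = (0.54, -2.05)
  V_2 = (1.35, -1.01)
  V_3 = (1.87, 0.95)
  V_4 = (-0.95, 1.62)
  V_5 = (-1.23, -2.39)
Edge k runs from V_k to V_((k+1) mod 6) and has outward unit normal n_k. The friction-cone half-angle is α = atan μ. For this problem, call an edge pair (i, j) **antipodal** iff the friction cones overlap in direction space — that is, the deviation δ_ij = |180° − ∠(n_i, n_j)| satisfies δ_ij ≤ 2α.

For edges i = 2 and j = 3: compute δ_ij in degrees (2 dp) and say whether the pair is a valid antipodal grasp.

α = atan 0.8 = 38.66°;  2α = 77.32°
edge 2: e_2 = (+0.52, +1.96);  n_2 = (+0.9666, -0.2564)
edge 3: e_3 = (-2.82, +0.67);  n_3 = (+0.2312, +0.9729)
∠(n_2, n_3) = 91.49°
δ = |180° − 91.49°| = 88.51°
88.51° > 2α = 77.32°  →  invalid

δ = 88.51°, invalid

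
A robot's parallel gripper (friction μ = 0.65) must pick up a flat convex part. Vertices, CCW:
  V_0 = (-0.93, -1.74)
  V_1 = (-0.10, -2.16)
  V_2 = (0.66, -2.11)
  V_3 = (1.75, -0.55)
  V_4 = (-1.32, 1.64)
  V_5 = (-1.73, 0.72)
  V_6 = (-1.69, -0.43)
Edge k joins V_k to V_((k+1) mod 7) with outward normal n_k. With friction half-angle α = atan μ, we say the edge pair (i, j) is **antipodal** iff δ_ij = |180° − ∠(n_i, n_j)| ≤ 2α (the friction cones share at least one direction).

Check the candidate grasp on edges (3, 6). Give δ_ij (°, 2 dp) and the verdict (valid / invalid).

δ = 24.38°, valid

α = atan 0.65 = 33.02°;  2α = 66.05°
edge 3: e_3 = (-3.07, +2.19);  n_3 = (+0.5807, +0.8141)
edge 6: e_6 = (+0.76, -1.31);  n_6 = (-0.8650, -0.5018)
∠(n_3, n_6) = 155.62°
δ = |180° − 155.62°| = 24.38°
24.38° ≤ 2α = 66.05°  →  valid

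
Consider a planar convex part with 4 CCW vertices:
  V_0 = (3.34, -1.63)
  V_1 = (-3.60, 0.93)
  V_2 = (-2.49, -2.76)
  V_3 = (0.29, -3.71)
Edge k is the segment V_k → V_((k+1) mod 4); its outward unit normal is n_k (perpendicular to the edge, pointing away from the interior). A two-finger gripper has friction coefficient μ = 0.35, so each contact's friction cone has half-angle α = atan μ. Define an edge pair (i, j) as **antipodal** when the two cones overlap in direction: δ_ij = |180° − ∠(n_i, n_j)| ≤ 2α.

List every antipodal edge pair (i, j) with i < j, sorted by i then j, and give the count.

α = atan 0.35 = 19.29°;  2α = 38.58°
n_0 = (+0.3461, +0.9382)
n_1 = (-0.9576, -0.2881)
n_2 = (-0.3234, -0.9463)
n_3 = (+0.5634, -0.8262)
  (0,1): δ = 53.01°  ·
  (0,2): δ = 1.38°  ✓
  (0,3): δ = 54.54°  ·
  (1,2): δ = 125.61°  ·
  (1,3): δ = 72.45°  ·
  (2,3): δ = 126.84°  ·
antipodal pairs: 1

count = 1; pairs: (0,2)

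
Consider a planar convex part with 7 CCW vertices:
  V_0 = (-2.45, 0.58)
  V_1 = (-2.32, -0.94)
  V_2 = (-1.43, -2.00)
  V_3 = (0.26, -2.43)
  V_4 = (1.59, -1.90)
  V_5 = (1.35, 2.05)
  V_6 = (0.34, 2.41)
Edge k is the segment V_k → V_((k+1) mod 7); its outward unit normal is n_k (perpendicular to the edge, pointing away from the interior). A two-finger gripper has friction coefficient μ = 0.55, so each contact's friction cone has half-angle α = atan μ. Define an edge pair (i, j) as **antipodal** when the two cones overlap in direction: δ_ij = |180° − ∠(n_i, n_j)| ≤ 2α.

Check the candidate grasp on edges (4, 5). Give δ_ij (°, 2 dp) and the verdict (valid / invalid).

δ = 113.09°, invalid

α = atan 0.55 = 28.81°;  2α = 57.62°
edge 4: e_4 = (-0.24, +3.95);  n_4 = (+0.9982, +0.0606)
edge 5: e_5 = (-1.01, +0.36);  n_5 = (+0.3357, +0.9420)
∠(n_4, n_5) = 66.91°
δ = |180° − 66.91°| = 113.09°
113.09° > 2α = 57.62°  →  invalid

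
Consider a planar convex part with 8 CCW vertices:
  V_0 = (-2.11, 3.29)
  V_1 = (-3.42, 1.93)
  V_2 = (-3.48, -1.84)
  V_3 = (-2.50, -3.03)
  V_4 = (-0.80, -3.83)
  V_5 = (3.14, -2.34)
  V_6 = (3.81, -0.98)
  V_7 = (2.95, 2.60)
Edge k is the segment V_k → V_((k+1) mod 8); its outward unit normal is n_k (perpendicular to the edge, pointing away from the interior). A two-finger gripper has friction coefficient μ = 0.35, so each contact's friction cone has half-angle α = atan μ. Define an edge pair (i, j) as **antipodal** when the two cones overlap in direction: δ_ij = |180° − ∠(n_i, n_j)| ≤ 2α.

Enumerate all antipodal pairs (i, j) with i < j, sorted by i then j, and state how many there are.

count = 7; pairs: (0,4), (0,5), (1,5), (1,6), (2,6), (3,7), (4,7)

α = atan 0.35 = 19.29°;  2α = 38.58°
n_0 = (-0.7202, +0.6937)
n_1 = (-0.9999, +0.0159)
n_2 = (-0.7719, -0.6357)
n_3 = (-0.4258, -0.9048)
n_4 = (+0.3537, -0.9353)
n_5 = (+0.8971, -0.4419)
n_6 = (+0.9723, +0.2336)
n_7 = (+0.1351, +0.9908)
  (0,1): δ = 136.98°  ·
  (0,2): δ = 96.60°  ·
  (0,3): δ = 71.27°  ·
  (0,4): δ = 25.36°  ✓
  (0,5): δ = 17.70°  ✓
  (0,6): δ = 57.44°  ·
  (0,7): δ = 126.16°  ·
  (1,2): δ = 139.62°  ·
  (1,3): δ = 114.29°  ·
  (1,4): δ = 68.37°  ·
  (1,5): δ = 25.32°  ✓
  (1,6): δ = 14.42°  ✓
  (1,7): δ = 83.15°  ·
  (2,3): δ = 154.67°  ·
  (2,4): δ = 108.76°  ·
  (2,5): δ = 65.70°  ·
  (2,6): δ = 25.96°  ✓
  (2,7): δ = 42.76°  ·
  (3,4): δ = 134.08°  ·
  (3,5): δ = 91.03°  ·
  (3,6): δ = 51.29°  ·
  (3,7): δ = 17.44°  ✓
  (4,5): δ = 136.94°  ·
  (4,6): δ = 97.21°  ·
  (4,7): δ = 28.48°  ✓
  (5,6): δ = 140.27°  ·
  (5,7): δ = 71.54°  ·
  (6,7): δ = 111.27°  ·
antipodal pairs: 7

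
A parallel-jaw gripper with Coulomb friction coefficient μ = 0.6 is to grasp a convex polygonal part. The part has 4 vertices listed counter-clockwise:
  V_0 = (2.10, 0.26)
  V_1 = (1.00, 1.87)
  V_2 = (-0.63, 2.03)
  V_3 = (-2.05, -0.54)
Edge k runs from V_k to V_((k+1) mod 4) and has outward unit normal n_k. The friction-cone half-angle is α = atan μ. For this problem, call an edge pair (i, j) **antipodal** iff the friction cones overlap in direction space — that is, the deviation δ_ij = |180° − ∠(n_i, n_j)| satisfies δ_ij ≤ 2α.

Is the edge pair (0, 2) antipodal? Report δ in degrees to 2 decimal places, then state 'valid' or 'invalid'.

δ = 63.26°, invalid

α = atan 0.6 = 30.96°;  2α = 61.93°
edge 0: e_0 = (-1.10, +1.61);  n_0 = (+0.8257, +0.5641)
edge 2: e_2 = (-1.42, -2.57);  n_2 = (-0.8753, +0.4836)
∠(n_0, n_2) = 116.74°
δ = |180° − 116.74°| = 63.26°
63.26° > 2α = 61.93°  →  invalid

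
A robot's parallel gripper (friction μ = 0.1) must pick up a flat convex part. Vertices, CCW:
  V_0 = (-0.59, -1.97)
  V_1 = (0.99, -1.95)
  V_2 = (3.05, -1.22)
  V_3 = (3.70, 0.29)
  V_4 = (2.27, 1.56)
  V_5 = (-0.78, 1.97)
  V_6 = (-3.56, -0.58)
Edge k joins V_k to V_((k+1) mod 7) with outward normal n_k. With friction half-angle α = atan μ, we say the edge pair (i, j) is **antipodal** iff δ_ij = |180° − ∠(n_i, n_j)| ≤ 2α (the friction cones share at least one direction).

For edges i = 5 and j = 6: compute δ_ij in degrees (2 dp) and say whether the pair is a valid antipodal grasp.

δ = 67.61°, invalid

α = atan 0.1 = 5.71°;  2α = 11.42°
edge 5: e_5 = (-2.78, -2.55);  n_5 = (-0.6760, +0.7369)
edge 6: e_6 = (+2.97, -1.39);  n_6 = (-0.4239, -0.9057)
∠(n_5, n_6) = 112.39°
δ = |180° − 112.39°| = 67.61°
67.61° > 2α = 11.42°  →  invalid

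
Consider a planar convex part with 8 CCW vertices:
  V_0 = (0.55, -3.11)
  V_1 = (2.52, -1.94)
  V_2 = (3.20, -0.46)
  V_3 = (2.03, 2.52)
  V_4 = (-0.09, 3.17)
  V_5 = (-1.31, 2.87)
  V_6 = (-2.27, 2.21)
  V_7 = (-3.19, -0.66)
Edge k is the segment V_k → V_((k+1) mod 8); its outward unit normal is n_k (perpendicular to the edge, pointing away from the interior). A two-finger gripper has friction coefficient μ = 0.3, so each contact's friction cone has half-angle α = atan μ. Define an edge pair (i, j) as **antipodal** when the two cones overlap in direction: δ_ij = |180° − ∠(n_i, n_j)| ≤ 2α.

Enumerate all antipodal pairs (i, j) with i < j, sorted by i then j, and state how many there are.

α = atan 0.3 = 16.70°;  2α = 33.40°
n_0 = (+0.5106, -0.8598)
n_1 = (+0.9087, -0.4175)
n_2 = (+0.9308, +0.3655)
n_3 = (+0.2931, +0.9561)
n_4 = (-0.2388, +0.9711)
n_5 = (-0.5665, +0.8240)
n_6 = (-0.9523, +0.3053)
n_7 = (-0.5480, -0.8365)
  (0,1): δ = 145.38°  ·
  (0,2): δ = 99.27°  ·
  (0,3): δ = 47.75°  ·
  (0,4): δ = 16.89°  ✓
  (0,5): δ = 3.80°  ✓
  (0,6): δ = 41.52°  ·
  (0,7): δ = 116.07°  ·
  (1,2): δ = 133.89°  ·
  (1,3): δ = 82.37°  ·
  (1,4): δ = 51.51°  ·
  (1,5): δ = 30.81°  ✓
  (1,6): δ = 6.90°  ✓
  (1,7): δ = 81.45°  ·
  (2,3): δ = 128.48°  ·
  (2,4): δ = 97.62°  ·
  (2,5): δ = 76.93°  ·
  (2,6): δ = 39.21°  ·
  (2,7): δ = 35.34°  ·
  (3,4): δ = 149.14°  ·
  (3,5): δ = 128.45°  ·
  (3,6): δ = 90.73°  ·
  (3,7): δ = 16.18°  ✓
  (4,5): δ = 159.31°  ·
  (4,6): δ = 121.59°  ·
  (4,7): δ = 47.04°  ·
  (5,6): δ = 142.28°  ·
  (5,7): δ = 67.74°  ·
  (6,7): δ = 105.45°  ·
antipodal pairs: 5

count = 5; pairs: (0,4), (0,5), (1,5), (1,6), (3,7)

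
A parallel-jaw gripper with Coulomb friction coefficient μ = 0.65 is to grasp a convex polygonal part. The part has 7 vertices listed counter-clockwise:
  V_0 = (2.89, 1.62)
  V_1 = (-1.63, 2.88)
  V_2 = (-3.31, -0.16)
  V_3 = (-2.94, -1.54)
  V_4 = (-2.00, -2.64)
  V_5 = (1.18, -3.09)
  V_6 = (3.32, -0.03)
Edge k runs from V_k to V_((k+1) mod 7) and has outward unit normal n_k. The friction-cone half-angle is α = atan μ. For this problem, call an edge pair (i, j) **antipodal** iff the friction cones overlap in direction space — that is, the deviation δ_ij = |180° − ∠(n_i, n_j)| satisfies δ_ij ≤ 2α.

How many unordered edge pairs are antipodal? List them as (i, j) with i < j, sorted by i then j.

α = atan 0.65 = 33.02°;  2α = 66.05°
n_0 = (+0.2685, +0.9633)
n_1 = (-0.8752, +0.4837)
n_2 = (-0.9659, -0.2590)
n_3 = (-0.7602, -0.6497)
n_4 = (-0.1401, -0.9901)
n_5 = (+0.8195, -0.5731)
n_6 = (+0.9677, +0.2522)
  (0,1): δ = 103.35°  ·
  (0,2): δ = 59.41°  ✓
  (0,3): δ = 33.91°  ✓
  (0,4): δ = 7.52°  ✓
  (0,5): δ = 70.61°  ·
  (0,6): δ = 120.18°  ·
  (1,2): δ = 136.06°  ·
  (1,3): δ = 110.56°  ·
  (1,4): δ = 69.13°  ·
  (1,5): δ = 6.04°  ✓
  (1,6): δ = 43.53°  ✓
  (2,3): δ = 154.49°  ·
  (2,4): δ = 113.06°  ·
  (2,5): δ = 49.98°  ✓
  (2,6): δ = 0.40°  ✓
  (3,4): δ = 138.57°  ·
  (3,5): δ = 75.48°  ·
  (3,6): δ = 25.91°  ✓
  (4,5): δ = 116.91°  ·
  (4,6): δ = 67.34°  ·
  (5,6): δ = 130.43°  ·
antipodal pairs: 8

count = 8; pairs: (0,2), (0,3), (0,4), (1,5), (1,6), (2,5), (2,6), (3,6)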